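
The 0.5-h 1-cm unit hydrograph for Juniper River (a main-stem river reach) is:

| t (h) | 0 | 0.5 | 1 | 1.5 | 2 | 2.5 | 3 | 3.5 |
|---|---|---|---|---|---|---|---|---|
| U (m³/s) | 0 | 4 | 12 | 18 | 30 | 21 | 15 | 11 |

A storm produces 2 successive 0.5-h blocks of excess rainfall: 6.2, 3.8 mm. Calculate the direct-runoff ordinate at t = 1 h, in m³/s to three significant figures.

By discrete convolution, Q_j = Σ (P_i / 10 mm) · U_{j−i}.
At t = 1 h (j=2): Q = (6.2/10)·12 + (3.8/10)·4 = 8.96 m³/s.

Q ≈ 8.96 m³/s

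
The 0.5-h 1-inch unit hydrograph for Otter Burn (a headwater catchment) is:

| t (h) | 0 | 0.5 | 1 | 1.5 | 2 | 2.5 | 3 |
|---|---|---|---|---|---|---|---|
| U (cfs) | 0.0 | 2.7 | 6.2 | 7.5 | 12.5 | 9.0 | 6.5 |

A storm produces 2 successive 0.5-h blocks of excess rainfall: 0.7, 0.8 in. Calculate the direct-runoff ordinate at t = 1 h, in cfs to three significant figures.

By discrete convolution, Q_j = Σ (P_i / 1 in) · U_{j−i}.
At t = 1 h (j=2): Q = (0.7/1)·6.2 + (0.8/1)·2.7 = 6.50 cfs.

Q ≈ 6.50 cfs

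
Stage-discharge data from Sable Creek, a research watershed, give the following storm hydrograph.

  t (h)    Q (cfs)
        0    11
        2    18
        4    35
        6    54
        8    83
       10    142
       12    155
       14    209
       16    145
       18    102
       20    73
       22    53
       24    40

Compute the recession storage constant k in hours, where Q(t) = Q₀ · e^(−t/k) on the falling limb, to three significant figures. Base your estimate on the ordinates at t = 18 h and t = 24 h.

On the falling limb, Q drops from 102 to 40 cfs between t = 18 h and t = 24 h (Δt = 6 h).
k = −Δt / ln(Q₂/Q₁) = −6 / ln(40/102) = 6.41 h.

k ≈ 6.41 h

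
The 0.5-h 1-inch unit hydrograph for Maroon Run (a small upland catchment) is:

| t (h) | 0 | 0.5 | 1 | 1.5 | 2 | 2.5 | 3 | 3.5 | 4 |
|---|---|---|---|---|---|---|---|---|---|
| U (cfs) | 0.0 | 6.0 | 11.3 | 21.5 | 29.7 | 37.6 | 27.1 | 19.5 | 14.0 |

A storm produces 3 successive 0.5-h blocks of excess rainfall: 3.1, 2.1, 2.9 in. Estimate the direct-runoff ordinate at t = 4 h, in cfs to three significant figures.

Q ≈ 163 cfs

By discrete convolution, Q_j = Σ (P_i / 1 in) · U_{j−i}.
At t = 4 h (j=8): Q = (3.1/1)·14.0 + (2.1/1)·19.5 + (2.9/1)·27.1 = 163 cfs.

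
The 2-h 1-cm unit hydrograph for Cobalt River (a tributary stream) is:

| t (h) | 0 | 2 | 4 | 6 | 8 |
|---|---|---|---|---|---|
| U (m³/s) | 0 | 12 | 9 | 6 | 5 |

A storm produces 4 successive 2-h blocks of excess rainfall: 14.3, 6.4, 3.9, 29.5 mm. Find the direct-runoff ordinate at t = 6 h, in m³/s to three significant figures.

Q ≈ 19.0 m³/s

By discrete convolution, Q_j = Σ (P_i / 10 mm) · U_{j−i}.
At t = 6 h (j=3): Q = (14.3/10)·6 + (6.4/10)·9 + (3.9/10)·12 + (29.5/10)·0 = 19.0 m³/s.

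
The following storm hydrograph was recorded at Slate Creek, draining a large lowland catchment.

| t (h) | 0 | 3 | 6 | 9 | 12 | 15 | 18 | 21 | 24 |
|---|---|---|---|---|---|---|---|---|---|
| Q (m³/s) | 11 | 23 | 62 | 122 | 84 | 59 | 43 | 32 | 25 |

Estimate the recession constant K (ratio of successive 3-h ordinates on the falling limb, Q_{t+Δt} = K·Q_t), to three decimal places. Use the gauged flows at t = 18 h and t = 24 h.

Using the recession-limb readings at t = 18 h and t = 24 h: Q falls from 43 to 25 m³/s over 2 intervals.
K = (Q₂/Q₁)^(1/2) = (25/43)^(1/2) = 0.762.

K ≈ 0.762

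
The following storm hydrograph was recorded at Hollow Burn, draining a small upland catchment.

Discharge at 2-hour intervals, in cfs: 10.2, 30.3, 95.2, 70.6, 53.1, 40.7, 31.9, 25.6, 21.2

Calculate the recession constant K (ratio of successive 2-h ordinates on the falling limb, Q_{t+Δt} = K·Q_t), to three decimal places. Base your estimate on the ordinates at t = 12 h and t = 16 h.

K ≈ 0.815

Using the recession-limb readings at t = 12 h and t = 16 h: Q falls from 31.9 to 21.2 cfs over 2 intervals.
K = (Q₂/Q₁)^(1/2) = (21.2/31.9)^(1/2) = 0.815.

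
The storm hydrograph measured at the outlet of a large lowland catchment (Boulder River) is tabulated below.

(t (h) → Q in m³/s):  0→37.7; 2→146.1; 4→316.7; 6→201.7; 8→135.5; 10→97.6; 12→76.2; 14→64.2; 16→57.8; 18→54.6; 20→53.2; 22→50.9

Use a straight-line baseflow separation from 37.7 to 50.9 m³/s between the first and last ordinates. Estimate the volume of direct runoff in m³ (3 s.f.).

Direct-runoff ordinates (Q − Q_b): 0.00, 107.20, 276.60, 160.40, 93.00, 53.90, 31.30, 18.10, 10.50, 6.10, 3.50, 0.00 m³/s.
ΣQ_DR = 760.6 m³/s.
With Δt = 2 h = 7200 s, V = ΣQ_DR · Δt = 760.6 × 7200 = 5.48 × 10^6 m³.

V ≈ 5.48 × 10^6 m³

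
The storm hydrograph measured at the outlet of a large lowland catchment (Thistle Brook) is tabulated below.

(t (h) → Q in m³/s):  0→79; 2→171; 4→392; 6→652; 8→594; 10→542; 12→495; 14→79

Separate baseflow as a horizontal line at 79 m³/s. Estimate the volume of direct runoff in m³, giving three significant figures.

Direct-runoff ordinates (Q − Q_b): 0.0, 92.0, 313.0, 573.0, 515.0, 463.0, 416.0, 0.0 m³/s.
ΣQ_DR = 2372 m³/s.
With Δt = 2 h = 7200 s, V = ΣQ_DR · Δt = 2372 × 7200 = 1.71 × 10^7 m³.

V ≈ 1.71 × 10^7 m³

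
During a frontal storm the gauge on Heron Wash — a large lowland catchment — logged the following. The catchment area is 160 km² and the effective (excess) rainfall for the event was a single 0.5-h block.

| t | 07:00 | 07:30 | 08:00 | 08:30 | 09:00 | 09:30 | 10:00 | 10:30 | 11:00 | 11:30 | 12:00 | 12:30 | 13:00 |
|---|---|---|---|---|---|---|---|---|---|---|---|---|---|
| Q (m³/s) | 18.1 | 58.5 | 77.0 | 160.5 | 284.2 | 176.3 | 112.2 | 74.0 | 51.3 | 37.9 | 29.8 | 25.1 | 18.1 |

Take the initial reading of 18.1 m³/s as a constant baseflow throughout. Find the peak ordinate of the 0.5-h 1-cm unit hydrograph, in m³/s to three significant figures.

Direct runoff: 0.0, 40.4, 58.9, 142.4, 266.1, 158.2, 94.1, 55.9, 33.2, 19.8, 11.7, 7.0, 0.0 m³/s; ΣQ_DR = 887.7 m³/s, peak = 266.1 m³/s.
Runoff depth d = ΣQ_DR·Δt / A = 887.7 × 1800 / (160 km²) = 9.987 mm.
The 1-cm UH is the DRH scaled by (10 mm)/d, so U_p = 266.1 × 10/9.987 = 266 m³/s.

U_p ≈ 266 m³/s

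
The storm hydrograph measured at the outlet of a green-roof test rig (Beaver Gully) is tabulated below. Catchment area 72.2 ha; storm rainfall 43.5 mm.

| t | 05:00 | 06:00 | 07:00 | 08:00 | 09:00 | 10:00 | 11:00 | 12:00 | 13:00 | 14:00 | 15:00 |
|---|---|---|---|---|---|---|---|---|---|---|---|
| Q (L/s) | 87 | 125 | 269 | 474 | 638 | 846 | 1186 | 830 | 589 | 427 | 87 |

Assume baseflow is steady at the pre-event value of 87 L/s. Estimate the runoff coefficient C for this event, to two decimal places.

C ≈ 0.53

ΣQ_DR = 4601 L/s; V = ΣQ_DR·Δt = 1.656 × 10^7 L.
Runoff depth d = V / A = 22.94 mm.
C = d / P = 22.94 / 43.5 = 0.53.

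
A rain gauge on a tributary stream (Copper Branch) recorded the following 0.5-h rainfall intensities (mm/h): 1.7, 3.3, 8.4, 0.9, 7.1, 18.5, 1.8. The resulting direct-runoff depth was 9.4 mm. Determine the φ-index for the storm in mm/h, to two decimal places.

φ ≈ 5.07 mm/h

Only the 3 blocks with intensity above φ contribute runoff: 8.4, 7.1, 18.5 mm/h.
Σ(I−φ)·Δt = d  ⇒  (8.4+7.1+18.5 − 3φ)·0.5 = 9.4
φ = (34.00 − 9.4/0.5) / 3 = 5.07 mm/h.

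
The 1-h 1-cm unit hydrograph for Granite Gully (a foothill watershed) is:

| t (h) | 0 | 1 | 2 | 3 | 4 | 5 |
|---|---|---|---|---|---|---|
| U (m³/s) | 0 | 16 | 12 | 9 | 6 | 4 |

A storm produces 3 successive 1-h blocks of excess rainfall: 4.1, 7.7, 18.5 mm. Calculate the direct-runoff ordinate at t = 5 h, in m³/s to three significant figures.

Q ≈ 22.9 m³/s

By discrete convolution, Q_j = Σ (P_i / 10 mm) · U_{j−i}.
At t = 5 h (j=5): Q = (4.1/10)·4 + (7.7/10)·6 + (18.5/10)·9 = 22.9 m³/s.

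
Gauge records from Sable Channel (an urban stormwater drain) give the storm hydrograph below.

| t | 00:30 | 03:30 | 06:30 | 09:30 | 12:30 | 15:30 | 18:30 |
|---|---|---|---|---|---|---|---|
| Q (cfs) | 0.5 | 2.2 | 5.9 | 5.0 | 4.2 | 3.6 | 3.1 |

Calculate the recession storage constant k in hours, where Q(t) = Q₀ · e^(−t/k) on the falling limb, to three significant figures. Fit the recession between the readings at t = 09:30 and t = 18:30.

On the falling limb, Q drops from 5.0 to 3.1 cfs between t = 09:30 and t = 18:30 (Δt = 9 h).
k = −Δt / ln(Q₂/Q₁) = −9 / ln(3.1/5.0) = 18.8 h.

k ≈ 18.8 h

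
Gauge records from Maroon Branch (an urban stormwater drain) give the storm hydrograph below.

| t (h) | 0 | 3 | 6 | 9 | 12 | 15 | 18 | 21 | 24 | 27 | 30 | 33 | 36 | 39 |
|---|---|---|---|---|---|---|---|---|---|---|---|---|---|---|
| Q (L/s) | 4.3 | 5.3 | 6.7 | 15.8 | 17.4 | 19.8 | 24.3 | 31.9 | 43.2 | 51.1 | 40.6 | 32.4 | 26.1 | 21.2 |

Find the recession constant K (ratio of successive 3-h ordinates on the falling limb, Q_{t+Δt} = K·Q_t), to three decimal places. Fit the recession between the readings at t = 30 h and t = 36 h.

K ≈ 0.802

Using the recession-limb readings at t = 30 h and t = 36 h: Q falls from 40.6 to 26.1 L/s over 2 intervals.
K = (Q₂/Q₁)^(1/2) = (26.1/40.6)^(1/2) = 0.802.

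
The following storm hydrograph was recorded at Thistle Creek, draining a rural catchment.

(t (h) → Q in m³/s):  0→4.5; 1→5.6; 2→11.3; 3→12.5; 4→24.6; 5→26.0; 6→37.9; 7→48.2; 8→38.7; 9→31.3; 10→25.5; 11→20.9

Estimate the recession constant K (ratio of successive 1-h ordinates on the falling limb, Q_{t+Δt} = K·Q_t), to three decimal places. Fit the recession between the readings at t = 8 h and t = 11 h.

K ≈ 0.814

Using the recession-limb readings at t = 8 h and t = 11 h: Q falls from 38.7 to 20.9 m³/s over 3 intervals.
K = (Q₂/Q₁)^(1/3) = (20.9/38.7)^(1/3) = 0.814.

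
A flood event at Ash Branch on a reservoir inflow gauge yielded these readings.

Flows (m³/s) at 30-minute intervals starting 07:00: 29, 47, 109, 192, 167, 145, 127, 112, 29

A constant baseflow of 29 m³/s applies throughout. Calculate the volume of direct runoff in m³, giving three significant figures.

Direct-runoff ordinates (Q − Q_b): 0.0, 18.0, 80.0, 163.0, 138.0, 116.0, 98.0, 83.0, 0.0 m³/s.
ΣQ_DR = 696.0 m³/s.
With Δt = 0.5 h = 1800 s, V = ΣQ_DR · Δt = 696.0 × 1800 = 1.25 × 10^6 m³.

V ≈ 1.25 × 10^6 m³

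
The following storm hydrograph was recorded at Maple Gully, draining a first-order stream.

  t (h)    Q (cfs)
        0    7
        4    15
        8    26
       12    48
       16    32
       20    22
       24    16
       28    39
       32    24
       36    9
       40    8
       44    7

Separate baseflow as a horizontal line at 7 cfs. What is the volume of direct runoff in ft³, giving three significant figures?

Direct-runoff ordinates (Q − Q_b): 0.0, 8.0, 19.0, 41.0, 25.0, 15.0, 9.0, 32.0, 17.0, 2.0, 1.0, 0.0 cfs.
ΣQ_DR = 169.0 cfs.
With Δt = 4 h = 14400 s, V = ΣQ_DR · Δt = 169.0 × 14400 = 2.43 × 10^6 ft³.

V ≈ 2.43 × 10^6 ft³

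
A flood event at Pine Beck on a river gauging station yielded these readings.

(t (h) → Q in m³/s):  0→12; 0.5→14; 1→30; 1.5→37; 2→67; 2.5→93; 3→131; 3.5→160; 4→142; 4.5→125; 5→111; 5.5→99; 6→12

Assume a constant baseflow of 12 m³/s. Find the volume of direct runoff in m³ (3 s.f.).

Direct-runoff ordinates (Q − Q_b): 0.0, 2.0, 18.0, 25.0, 55.0, 81.0, 119.0, 148.0, 130.0, 113.0, 99.0, 87.0, 0.0 m³/s.
ΣQ_DR = 877.0 m³/s.
With Δt = 0.5 h = 1800 s, V = ΣQ_DR · Δt = 877.0 × 1800 = 1.58 × 10^6 m³.

V ≈ 1.58 × 10^6 m³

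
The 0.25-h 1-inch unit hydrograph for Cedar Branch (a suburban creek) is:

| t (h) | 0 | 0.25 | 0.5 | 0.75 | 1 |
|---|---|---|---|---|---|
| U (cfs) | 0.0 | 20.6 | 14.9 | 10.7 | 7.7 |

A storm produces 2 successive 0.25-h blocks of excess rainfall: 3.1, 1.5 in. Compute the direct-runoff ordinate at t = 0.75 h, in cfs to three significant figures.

By discrete convolution, Q_j = Σ (P_i / 1 in) · U_{j−i}.
At t = 0.75 h (j=3): Q = (3.1/1)·10.7 + (1.5/1)·14.9 = 55.5 cfs.

Q ≈ 55.5 cfs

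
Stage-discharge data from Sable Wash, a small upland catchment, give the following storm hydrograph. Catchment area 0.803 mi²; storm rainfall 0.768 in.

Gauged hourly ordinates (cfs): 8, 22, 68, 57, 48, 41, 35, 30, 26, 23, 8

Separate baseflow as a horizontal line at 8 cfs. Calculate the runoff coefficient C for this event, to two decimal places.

C ≈ 0.70

ΣQ_DR = 278.0 cfs; V = ΣQ_DR·Δt = 1.001 × 10^6 ft³.
Runoff depth d = V / A = 0.5365 in.
C = d / P = 0.5365 / 0.768 = 0.70.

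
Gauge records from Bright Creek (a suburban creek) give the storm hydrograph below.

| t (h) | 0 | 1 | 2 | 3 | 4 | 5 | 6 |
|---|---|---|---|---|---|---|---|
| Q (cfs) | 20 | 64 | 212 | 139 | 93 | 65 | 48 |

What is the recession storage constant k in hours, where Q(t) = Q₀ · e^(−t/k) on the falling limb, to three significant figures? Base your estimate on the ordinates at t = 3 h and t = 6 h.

On the falling limb, Q drops from 139 to 48 cfs between t = 3 h and t = 6 h (Δt = 3 h).
k = −Δt / ln(Q₂/Q₁) = −3 / ln(48/139) = 2.82 h.

k ≈ 2.82 h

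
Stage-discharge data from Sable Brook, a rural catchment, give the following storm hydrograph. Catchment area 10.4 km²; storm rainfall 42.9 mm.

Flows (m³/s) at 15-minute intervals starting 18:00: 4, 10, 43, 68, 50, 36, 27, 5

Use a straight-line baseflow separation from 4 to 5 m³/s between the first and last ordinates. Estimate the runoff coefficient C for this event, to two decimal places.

ΣQ_DR = 207.0 m³/s; V = ΣQ_DR·Δt = 1.863 × 10^5 m³.
Runoff depth d = V / A = 17.91 mm.
C = d / P = 17.91 / 42.9 = 0.42.

C ≈ 0.42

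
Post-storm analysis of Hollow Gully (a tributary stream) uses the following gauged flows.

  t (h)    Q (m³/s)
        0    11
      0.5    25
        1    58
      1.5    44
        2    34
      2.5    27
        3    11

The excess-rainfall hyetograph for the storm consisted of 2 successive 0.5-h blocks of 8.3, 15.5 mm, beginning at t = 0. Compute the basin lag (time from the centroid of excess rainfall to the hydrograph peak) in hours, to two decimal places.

t_L ≈ 0.42 h

Centroid of excess rainfall: t_c = Σ P_i·t̄_i / ΣP_i = 0.5756 h (block centres at 0.25, 0.75 h).
Hydrograph peak occurs at t = 1 h, so basin lag t_L = 1 − 0.5756 = 0.42 h.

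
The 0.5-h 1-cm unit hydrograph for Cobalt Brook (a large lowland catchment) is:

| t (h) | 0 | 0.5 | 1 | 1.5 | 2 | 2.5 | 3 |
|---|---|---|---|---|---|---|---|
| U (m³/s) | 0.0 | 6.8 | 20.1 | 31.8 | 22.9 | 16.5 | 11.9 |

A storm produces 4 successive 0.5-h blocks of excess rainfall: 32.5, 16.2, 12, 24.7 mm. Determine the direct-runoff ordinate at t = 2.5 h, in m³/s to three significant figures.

By discrete convolution, Q_j = Σ (P_i / 10 mm) · U_{j−i}.
At t = 2.5 h (j=5): Q = (32.5/10)·16.5 + (16.2/10)·22.9 + (12/10)·31.8 + (24.7/10)·20.1 = 179 m³/s.

Q ≈ 179 m³/s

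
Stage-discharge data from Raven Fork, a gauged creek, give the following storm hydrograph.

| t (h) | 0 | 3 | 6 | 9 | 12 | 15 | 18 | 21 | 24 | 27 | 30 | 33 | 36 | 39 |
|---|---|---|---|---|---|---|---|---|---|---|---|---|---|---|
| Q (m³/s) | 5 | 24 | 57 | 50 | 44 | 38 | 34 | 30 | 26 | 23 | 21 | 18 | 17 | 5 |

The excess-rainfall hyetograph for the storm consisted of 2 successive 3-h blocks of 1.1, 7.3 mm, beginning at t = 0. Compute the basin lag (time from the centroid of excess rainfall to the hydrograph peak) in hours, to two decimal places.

Centroid of excess rainfall: t_c = Σ P_i·t̄_i / ΣP_i = 4.1071 h (block centres at 1.5, 4.5 h).
Hydrograph peak occurs at t = 6 h, so basin lag t_L = 6 − 4.1071 = 1.89 h.

t_L ≈ 1.89 h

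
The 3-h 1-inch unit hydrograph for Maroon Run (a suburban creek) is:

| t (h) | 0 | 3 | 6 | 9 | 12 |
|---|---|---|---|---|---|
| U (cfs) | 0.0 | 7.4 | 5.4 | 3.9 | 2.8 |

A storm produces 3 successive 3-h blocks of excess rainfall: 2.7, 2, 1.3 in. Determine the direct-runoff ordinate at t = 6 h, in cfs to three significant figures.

By discrete convolution, Q_j = Σ (P_i / 1 in) · U_{j−i}.
At t = 6 h (j=2): Q = (2.7/1)·5.4 + (2/1)·7.4 + (1.3/1)·0.0 = 29.4 cfs.

Q ≈ 29.4 cfs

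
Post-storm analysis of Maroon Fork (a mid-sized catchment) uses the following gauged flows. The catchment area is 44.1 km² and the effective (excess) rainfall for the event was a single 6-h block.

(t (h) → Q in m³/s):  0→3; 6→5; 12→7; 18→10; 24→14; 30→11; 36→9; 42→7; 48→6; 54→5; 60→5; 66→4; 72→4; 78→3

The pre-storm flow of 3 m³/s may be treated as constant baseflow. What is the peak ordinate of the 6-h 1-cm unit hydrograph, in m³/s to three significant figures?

Direct runoff: 0.0, 2.0, 4.0, 7.0, 11.0, 8.0, 6.0, 4.0, 3.0, 2.0, 2.0, 1.0, 1.0, 0.0 m³/s; ΣQ_DR = 51.00 m³/s, peak = 11.0 m³/s.
Runoff depth d = ΣQ_DR·Δt / A = 51.00 × 21600 / (44.1 km²) = 24.98 mm.
The 1-cm UH is the DRH scaled by (10 mm)/d, so U_p = 11.0 × 10/24.98 = 4.40 m³/s.

U_p ≈ 4.40 m³/s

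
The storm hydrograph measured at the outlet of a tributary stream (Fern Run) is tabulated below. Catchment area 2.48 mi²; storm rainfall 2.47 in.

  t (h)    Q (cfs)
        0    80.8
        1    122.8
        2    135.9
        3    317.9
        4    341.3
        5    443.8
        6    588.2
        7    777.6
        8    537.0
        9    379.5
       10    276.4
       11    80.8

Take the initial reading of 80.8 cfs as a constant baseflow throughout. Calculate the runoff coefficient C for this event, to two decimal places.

ΣQ_DR = 3112 cfs; V = ΣQ_DR·Δt = 1.120 × 10^7 ft³.
Runoff depth d = V / A = 1.945 in.
C = d / P = 1.945 / 2.47 = 0.79.

C ≈ 0.79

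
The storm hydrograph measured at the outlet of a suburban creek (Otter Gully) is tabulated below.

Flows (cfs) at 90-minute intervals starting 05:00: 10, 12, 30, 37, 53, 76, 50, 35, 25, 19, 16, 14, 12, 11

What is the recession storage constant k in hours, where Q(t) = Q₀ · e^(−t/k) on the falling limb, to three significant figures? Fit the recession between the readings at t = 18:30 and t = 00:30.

On the falling limb, Q drops from 19 to 11 cfs between t = 18:30 and t = 00:30 (Δt = 6 h).
k = −Δt / ln(Q₂/Q₁) = −6 / ln(11/19) = 11.0 h.

k ≈ 11.0 h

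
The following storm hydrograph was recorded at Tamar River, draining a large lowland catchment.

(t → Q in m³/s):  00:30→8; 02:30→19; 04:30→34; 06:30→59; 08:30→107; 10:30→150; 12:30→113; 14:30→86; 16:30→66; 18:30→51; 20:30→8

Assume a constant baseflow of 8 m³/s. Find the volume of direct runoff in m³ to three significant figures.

V ≈ 4.41 × 10^6 m³

Direct-runoff ordinates (Q − Q_b): 0.0, 11.0, 26.0, 51.0, 99.0, 142.0, 105.0, 78.0, 58.0, 43.0, 0.0 m³/s.
ΣQ_DR = 613.0 m³/s.
With Δt = 2 h = 7200 s, V = ΣQ_DR · Δt = 613.0 × 7200 = 4.41 × 10^6 m³.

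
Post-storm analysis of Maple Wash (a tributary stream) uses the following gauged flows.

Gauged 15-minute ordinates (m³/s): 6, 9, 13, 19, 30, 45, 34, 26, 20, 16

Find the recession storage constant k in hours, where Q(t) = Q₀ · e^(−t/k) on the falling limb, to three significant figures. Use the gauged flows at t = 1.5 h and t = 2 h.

k ≈ 0.942 h

On the falling limb, Q drops from 34 to 20 m³/s between t = 1.5 h and t = 2 h (Δt = 0.5 h).
k = −Δt / ln(Q₂/Q₁) = −0.5 / ln(20/34) = 0.942 h.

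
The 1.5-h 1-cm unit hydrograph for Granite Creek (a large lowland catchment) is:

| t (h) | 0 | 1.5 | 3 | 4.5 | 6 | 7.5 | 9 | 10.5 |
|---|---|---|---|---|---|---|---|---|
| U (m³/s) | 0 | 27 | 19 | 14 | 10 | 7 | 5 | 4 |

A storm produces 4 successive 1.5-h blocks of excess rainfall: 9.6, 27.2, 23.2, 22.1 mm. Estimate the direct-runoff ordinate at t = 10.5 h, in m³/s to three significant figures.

Q ≈ 55.8 m³/s

By discrete convolution, Q_j = Σ (P_i / 10 mm) · U_{j−i}.
At t = 10.5 h (j=7): Q = (9.6/10)·4 + (27.2/10)·5 + (23.2/10)·7 + (22.1/10)·10 = 55.8 m³/s.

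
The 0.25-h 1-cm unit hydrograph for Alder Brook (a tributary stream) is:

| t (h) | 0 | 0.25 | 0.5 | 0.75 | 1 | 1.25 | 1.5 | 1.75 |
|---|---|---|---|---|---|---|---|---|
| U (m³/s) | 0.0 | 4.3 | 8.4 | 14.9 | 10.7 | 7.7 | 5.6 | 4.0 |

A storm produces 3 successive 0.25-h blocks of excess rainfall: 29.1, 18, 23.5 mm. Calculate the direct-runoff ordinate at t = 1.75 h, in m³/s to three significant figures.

By discrete convolution, Q_j = Σ (P_i / 10 mm) · U_{j−i}.
At t = 1.75 h (j=7): Q = (29.1/10)·4.0 + (18/10)·5.6 + (23.5/10)·7.7 = 39.8 m³/s.

Q ≈ 39.8 m³/s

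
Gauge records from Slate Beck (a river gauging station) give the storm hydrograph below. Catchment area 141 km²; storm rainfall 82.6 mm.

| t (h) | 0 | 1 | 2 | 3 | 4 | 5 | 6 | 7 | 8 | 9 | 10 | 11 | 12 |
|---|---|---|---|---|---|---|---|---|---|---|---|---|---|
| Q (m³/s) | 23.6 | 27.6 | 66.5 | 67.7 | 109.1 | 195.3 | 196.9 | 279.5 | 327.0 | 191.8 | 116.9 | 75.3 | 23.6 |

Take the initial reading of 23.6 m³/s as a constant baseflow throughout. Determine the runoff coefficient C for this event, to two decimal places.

C ≈ 0.43

ΣQ_DR = 1394 m³/s; V = ΣQ_DR·Δt = 5.018 × 10^6 m³.
Runoff depth d = V / A = 35.59 mm.
C = d / P = 35.59 / 82.6 = 0.43.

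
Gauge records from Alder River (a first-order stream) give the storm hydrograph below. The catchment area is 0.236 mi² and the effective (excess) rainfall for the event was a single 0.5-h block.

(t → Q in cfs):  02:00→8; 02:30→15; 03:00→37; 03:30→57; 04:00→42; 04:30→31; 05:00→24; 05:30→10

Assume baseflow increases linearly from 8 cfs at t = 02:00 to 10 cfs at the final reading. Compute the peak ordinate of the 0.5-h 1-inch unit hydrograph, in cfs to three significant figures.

Direct runoff: 0.00, 6.71, 28.43, 48.14, 32.86, 21.57, 14.29, 0.00 cfs; ΣQ_DR = 152.0 cfs, peak = 48.14 cfs.
Runoff depth d = ΣQ_DR·Δt / A = 152.0 × 1800 / (0.236 mi²) = 0.4990 in.
The 1-inch UH is the DRH scaled by (1 in)/d, so U_p = 48.14 × 1/0.4990 = 96.5 cfs.

U_p ≈ 96.5 cfs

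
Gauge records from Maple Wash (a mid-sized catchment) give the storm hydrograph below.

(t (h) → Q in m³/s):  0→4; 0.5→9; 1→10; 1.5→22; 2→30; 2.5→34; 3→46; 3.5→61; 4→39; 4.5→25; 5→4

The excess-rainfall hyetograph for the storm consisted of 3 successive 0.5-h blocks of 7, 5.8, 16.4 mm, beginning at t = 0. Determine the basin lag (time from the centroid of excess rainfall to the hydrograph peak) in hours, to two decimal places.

Centroid of excess rainfall: t_c = Σ P_i·t̄_i / ΣP_i = 0.9110 h (block centres at 0.25, 0.75, 1.25 h).
Hydrograph peak occurs at t = 3.5 h, so basin lag t_L = 3.5 − 0.9110 = 2.59 h.

t_L ≈ 2.59 h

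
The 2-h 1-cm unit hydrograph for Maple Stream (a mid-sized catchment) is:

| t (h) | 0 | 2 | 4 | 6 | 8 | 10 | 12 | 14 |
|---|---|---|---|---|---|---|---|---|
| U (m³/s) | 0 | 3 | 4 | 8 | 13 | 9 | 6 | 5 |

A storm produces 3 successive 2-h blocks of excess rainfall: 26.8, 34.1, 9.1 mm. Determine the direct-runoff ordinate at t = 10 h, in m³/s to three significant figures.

By discrete convolution, Q_j = Σ (P_i / 10 mm) · U_{j−i}.
At t = 10 h (j=5): Q = (26.8/10)·9 + (34.1/10)·13 + (9.1/10)·8 = 75.7 m³/s.

Q ≈ 75.7 m³/s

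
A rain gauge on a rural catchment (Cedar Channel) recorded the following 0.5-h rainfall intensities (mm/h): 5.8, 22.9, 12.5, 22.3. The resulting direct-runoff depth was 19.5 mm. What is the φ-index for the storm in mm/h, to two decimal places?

Only the 3 blocks with intensity above φ contribute runoff: 22.9, 12.5, 22.3 mm/h.
Σ(I−φ)·Δt = d  ⇒  (22.9+12.5+22.3 − 3φ)·0.5 = 19.5
φ = (57.70 − 19.5/0.5) / 3 = 6.23 mm/h.

φ ≈ 6.23 mm/h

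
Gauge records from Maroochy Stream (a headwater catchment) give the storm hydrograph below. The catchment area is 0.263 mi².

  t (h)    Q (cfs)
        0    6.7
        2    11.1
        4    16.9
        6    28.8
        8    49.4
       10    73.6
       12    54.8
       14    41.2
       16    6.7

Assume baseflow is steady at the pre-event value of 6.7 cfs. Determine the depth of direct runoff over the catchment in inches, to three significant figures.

Direct runoff: 0.0, 4.4, 10.2, 22.1, 42.7, 66.9, 48.1, 34.5, 0.0 cfs; ΣQ_DR = 228.9 cfs.
V = ΣQ_DR · Δt = 228.9 × 7200 s = 1.648 × 10^6 ft³.
Over A = 0.263 mi², depth = V / A = 2.70 in.

d ≈ 2.70 in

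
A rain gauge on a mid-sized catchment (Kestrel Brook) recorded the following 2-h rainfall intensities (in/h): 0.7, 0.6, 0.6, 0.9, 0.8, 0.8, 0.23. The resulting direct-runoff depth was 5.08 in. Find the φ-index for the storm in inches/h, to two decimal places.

φ ≈ 0.31 in/h

Only the 6 blocks with intensity above φ contribute runoff: 0.7, 0.6, 0.6, 0.9, 0.8, 0.8 in/h.
Σ(I−φ)·Δt = d  ⇒  (0.7+0.6+0.6+0.9+0.8+0.8 − 6φ)·2 = 5.08
φ = (4.400 − 5.08/2) / 6 = 0.31 in/h.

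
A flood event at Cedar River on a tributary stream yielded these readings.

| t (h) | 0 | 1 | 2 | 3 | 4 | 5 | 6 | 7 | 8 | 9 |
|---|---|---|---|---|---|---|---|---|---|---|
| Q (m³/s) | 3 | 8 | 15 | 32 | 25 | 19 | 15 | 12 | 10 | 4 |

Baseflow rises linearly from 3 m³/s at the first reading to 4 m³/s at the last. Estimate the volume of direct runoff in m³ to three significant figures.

V ≈ 3.89 × 10^5 m³

Direct-runoff ordinates (Q − Q_b): 0.00, 4.89, 11.78, 28.67, 21.56, 15.44, 11.33, 8.22, 6.11, 0.00 m³/s.
ΣQ_DR = 108.0 m³/s.
With Δt = 1 h = 3600 s, V = ΣQ_DR · Δt = 108.0 × 3600 = 3.89 × 10^5 m³.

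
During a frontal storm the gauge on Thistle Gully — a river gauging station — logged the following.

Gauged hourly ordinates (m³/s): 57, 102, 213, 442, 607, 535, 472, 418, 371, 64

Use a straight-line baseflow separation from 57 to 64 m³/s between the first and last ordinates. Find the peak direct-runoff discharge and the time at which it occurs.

Subtracting baseflow gives direct-runoff ordinates: 0.00, 44.22, 154.44, 382.67, 546.89, 474.11, 410.33, 355.56, 307.78, 0.00 m³/s.
The maximum is 546.89 m³/s, occurring at the reading for t = 4 h.

Q_p = 546.89 m³/s at t = 4 h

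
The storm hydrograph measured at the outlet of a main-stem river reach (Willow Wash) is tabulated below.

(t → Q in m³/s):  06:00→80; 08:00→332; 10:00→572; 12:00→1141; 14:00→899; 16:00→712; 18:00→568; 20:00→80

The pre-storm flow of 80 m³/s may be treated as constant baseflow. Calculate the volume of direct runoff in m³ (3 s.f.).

V ≈ 2.70 × 10^7 m³

Direct-runoff ordinates (Q − Q_b): 0.0, 252.0, 492.0, 1061.0, 819.0, 632.0, 488.0, 0.0 m³/s.
ΣQ_DR = 3744 m³/s.
With Δt = 2 h = 7200 s, V = ΣQ_DR · Δt = 3744 × 7200 = 2.70 × 10^7 m³.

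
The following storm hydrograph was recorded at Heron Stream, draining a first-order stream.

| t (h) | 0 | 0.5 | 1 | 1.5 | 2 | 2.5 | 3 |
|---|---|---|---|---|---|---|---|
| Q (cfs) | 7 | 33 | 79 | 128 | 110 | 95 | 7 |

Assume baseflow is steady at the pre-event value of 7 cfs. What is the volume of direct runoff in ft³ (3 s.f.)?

V ≈ 7.38 × 10^5 ft³

Direct-runoff ordinates (Q − Q_b): 0.0, 26.0, 72.0, 121.0, 103.0, 88.0, 0.0 cfs.
ΣQ_DR = 410.0 cfs.
With Δt = 0.5 h = 1800 s, V = ΣQ_DR · Δt = 410.0 × 1800 = 7.38 × 10^5 ft³.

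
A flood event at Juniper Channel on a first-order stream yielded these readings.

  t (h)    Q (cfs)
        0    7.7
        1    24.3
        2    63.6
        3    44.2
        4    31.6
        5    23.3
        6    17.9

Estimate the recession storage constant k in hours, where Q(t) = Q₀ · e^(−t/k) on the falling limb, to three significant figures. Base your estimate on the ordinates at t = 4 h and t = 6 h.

k ≈ 3.52 h

On the falling limb, Q drops from 31.6 to 17.9 cfs between t = 4 h and t = 6 h (Δt = 2 h).
k = −Δt / ln(Q₂/Q₁) = −2 / ln(17.9/31.6) = 3.52 h.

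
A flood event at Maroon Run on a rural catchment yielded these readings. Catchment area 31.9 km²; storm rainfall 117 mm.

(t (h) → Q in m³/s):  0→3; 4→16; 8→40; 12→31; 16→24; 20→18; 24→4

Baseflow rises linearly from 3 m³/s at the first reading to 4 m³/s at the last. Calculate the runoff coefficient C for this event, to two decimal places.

ΣQ_DR = 111.5 m³/s; V = ΣQ_DR·Δt = 1.606 × 10^6 m³.
Runoff depth d = V / A = 50.33 mm.
C = d / P = 50.33 / 117 = 0.43.

C ≈ 0.43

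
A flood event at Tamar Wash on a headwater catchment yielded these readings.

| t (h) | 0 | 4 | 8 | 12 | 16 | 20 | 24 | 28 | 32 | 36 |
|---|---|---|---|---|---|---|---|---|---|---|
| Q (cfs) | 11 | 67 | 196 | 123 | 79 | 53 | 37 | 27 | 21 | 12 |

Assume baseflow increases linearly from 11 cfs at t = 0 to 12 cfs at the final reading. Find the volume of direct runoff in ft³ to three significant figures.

Direct-runoff ordinates (Q − Q_b): 0.00, 55.89, 184.78, 111.67, 67.56, 41.44, 25.33, 15.22, 9.11, 0.00 cfs.
ΣQ_DR = 511.0 cfs.
With Δt = 4 h = 14400 s, V = ΣQ_DR · Δt = 511.0 × 14400 = 7.36 × 10^6 ft³.

V ≈ 7.36 × 10^6 ft³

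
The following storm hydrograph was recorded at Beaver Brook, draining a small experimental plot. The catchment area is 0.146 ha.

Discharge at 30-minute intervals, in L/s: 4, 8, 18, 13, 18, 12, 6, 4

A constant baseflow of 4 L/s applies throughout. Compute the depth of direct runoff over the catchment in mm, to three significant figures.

Direct runoff: 0.0, 4.0, 14.0, 9.0, 14.0, 8.0, 2.0, 0.0 L/s; ΣQ_DR = 51.00 L/s.
V = ΣQ_DR · Δt = 51.00 × 1800 s = 91800 L.
Over A = 0.146 ha, depth = V / A = 62.9 mm.

d ≈ 62.9 mm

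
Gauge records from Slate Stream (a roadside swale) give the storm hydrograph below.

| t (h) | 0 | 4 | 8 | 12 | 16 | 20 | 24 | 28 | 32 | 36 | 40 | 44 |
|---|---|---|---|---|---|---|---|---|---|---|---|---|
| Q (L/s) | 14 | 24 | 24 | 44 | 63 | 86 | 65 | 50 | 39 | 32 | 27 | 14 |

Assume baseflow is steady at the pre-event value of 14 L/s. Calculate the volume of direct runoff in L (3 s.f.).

V ≈ 4.52 × 10^6 L

Direct-runoff ordinates (Q − Q_b): 0.0, 10.0, 10.0, 30.0, 49.0, 72.0, 51.0, 36.0, 25.0, 18.0, 13.0, 0.0 L/s.
ΣQ_DR = 314.0 L/s.
With Δt = 4 h = 14400 s, V = ΣQ_DR · Δt = 314.0 × 14400 = 4.52 × 10^6 L.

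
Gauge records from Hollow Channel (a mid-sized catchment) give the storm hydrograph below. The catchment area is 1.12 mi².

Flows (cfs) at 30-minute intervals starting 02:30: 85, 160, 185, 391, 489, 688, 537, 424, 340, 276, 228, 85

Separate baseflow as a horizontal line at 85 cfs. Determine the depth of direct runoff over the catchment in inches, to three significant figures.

Direct runoff: 0.0, 75.0, 100.0, 306.0, 404.0, 603.0, 452.0, 339.0, 255.0, 191.0, 143.0, 0.0 cfs; ΣQ_DR = 2868 cfs.
V = ΣQ_DR · Δt = 2868 × 1800 s = 5.162 × 10^6 ft³.
Over A = 1.12 mi², depth = V / A = 1.98 in.

d ≈ 1.98 in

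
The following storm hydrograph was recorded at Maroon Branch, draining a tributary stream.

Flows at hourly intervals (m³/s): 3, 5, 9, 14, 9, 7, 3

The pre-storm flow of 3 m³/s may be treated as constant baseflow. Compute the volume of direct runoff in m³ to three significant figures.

V ≈ 1.04 × 10^5 m³

Direct-runoff ordinates (Q − Q_b): 0.0, 2.0, 6.0, 11.0, 6.0, 4.0, 0.0 m³/s.
ΣQ_DR = 29.00 m³/s.
With Δt = 1 h = 3600 s, V = ΣQ_DR · Δt = 29.00 × 3600 = 1.04 × 10^5 m³.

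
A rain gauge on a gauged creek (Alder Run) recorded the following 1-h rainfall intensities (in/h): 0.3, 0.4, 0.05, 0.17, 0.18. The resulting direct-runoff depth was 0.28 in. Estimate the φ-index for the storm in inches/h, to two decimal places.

Only the 2 blocks with intensity above φ contribute runoff: 0.3, 0.4 in/h.
Σ(I−φ)·Δt = d  ⇒  (0.3+0.4 − 2φ)·1 = 0.28
φ = (0.7000 − 0.28/1) / 2 = 0.21 in/h.

φ ≈ 0.21 in/h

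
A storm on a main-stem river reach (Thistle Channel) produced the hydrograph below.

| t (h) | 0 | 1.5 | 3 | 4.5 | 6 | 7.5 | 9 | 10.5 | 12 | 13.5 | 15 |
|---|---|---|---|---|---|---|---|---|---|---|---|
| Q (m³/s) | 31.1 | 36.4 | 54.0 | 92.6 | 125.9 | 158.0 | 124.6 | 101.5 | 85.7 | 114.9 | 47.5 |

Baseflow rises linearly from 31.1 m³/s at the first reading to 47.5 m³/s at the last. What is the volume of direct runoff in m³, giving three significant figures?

Direct-runoff ordinates (Q − Q_b): 0.00, 3.66, 19.62, 56.58, 88.24, 118.70, 83.66, 58.92, 41.48, 69.04, 0.00 m³/s.
ΣQ_DR = 539.9 m³/s.
With Δt = 1.5 h = 5400 s, V = ΣQ_DR · Δt = 539.9 × 5400 = 2.92 × 10^6 m³.

V ≈ 2.92 × 10^6 m³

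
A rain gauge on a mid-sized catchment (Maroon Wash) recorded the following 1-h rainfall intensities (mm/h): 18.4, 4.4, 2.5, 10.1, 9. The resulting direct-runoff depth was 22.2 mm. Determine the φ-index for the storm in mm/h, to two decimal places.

Only the 3 blocks with intensity above φ contribute runoff: 18.4, 10.1, 9 mm/h.
Σ(I−φ)·Δt = d  ⇒  (18.4+10.1+9 − 3φ)·1 = 22.2
φ = (37.50 − 22.2/1) / 3 = 5.10 mm/h.

φ ≈ 5.10 mm/h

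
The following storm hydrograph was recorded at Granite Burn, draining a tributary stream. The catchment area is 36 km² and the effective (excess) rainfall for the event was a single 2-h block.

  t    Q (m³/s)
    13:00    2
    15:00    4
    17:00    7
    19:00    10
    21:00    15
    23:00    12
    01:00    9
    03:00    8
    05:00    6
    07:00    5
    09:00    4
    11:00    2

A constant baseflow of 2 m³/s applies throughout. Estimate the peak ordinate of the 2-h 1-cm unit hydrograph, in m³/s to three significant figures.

U_p ≈ 10.8 m³/s

Direct runoff: 0.0, 2.0, 5.0, 8.0, 13.0, 10.0, 7.0, 6.0, 4.0, 3.0, 2.0, 0.0 m³/s; ΣQ_DR = 60.00 m³/s, peak = 13.0 m³/s.
Runoff depth d = ΣQ_DR·Δt / A = 60.00 × 7200 / (36 km²) = 12.00 mm.
The 1-cm UH is the DRH scaled by (10 mm)/d, so U_p = 13.0 × 10/12.00 = 10.8 m³/s.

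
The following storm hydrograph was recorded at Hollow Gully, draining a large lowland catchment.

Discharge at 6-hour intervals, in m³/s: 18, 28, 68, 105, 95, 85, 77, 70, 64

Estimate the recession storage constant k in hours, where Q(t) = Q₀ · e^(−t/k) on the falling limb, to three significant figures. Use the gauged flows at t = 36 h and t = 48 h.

k ≈ 64.9 h

On the falling limb, Q drops from 77 to 64 m³/s between t = 36 h and t = 48 h (Δt = 12 h).
k = −Δt / ln(Q₂/Q₁) = −12 / ln(64/77) = 64.9 h.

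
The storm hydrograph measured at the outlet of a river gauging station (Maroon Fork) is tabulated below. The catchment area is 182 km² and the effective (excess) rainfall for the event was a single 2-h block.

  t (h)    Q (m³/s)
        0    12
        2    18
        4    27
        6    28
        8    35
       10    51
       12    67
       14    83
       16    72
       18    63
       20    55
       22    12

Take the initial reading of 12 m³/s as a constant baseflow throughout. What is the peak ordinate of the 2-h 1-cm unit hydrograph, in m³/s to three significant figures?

Direct runoff: 0.0, 6.0, 15.0, 16.0, 23.0, 39.0, 55.0, 71.0, 60.0, 51.0, 43.0, 0.0 m³/s; ΣQ_DR = 379.0 m³/s, peak = 71.0 m³/s.
Runoff depth d = ΣQ_DR·Δt / A = 379.0 × 7200 / (182 km²) = 14.99 mm.
The 1-cm UH is the DRH scaled by (10 mm)/d, so U_p = 71.0 × 10/14.99 = 47.4 m³/s.

U_p ≈ 47.4 m³/s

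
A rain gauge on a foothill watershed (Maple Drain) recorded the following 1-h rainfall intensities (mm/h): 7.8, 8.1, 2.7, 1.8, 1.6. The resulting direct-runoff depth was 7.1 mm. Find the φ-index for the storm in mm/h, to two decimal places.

Only the 2 blocks with intensity above φ contribute runoff: 7.8, 8.1 mm/h.
Σ(I−φ)·Δt = d  ⇒  (7.8+8.1 − 2φ)·1 = 7.1
φ = (15.90 − 7.1/1) / 2 = 4.40 mm/h.

φ ≈ 4.40 mm/h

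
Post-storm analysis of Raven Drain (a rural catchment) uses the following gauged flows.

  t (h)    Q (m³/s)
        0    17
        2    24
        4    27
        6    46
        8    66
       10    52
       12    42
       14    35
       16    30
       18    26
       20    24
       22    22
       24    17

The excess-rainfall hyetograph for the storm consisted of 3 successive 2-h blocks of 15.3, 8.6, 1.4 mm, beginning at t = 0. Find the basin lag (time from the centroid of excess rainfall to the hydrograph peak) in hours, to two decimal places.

Centroid of excess rainfall: t_c = Σ P_i·t̄_i / ΣP_i = 1.9012 h (block centres at 1, 3, 5 h).
Hydrograph peak occurs at t = 8 h, so basin lag t_L = 8 − 1.9012 = 6.10 h.

t_L ≈ 6.10 h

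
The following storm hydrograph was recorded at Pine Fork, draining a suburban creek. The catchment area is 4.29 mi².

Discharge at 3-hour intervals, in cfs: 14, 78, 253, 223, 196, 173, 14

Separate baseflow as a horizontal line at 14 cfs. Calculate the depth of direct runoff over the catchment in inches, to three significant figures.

Direct runoff: 0.0, 64.0, 239.0, 209.0, 182.0, 159.0, 0.0 cfs; ΣQ_DR = 853.0 cfs.
V = ΣQ_DR · Δt = 853.0 × 10800 s = 9.212 × 10^6 ft³.
Over A = 4.29 mi², depth = V / A = 0.924 in.

d ≈ 0.924 in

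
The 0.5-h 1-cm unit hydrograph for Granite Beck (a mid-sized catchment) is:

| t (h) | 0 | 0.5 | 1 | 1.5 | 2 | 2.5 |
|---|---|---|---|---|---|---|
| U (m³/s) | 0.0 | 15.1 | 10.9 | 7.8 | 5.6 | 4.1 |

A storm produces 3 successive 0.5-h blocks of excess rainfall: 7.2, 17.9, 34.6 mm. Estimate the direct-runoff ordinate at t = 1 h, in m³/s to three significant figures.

Q ≈ 34.9 m³/s

By discrete convolution, Q_j = Σ (P_i / 10 mm) · U_{j−i}.
At t = 1 h (j=2): Q = (7.2/10)·10.9 + (17.9/10)·15.1 + (34.6/10)·0.0 = 34.9 m³/s.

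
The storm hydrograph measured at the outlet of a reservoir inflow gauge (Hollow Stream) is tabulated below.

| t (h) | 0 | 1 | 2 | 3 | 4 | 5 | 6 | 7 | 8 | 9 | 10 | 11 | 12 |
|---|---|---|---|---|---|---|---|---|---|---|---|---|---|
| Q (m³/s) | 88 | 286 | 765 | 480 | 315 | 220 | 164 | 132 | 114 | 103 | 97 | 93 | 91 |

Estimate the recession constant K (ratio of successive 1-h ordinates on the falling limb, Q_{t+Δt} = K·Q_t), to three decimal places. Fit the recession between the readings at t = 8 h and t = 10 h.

Using the recession-limb readings at t = 8 h and t = 10 h: Q falls from 114 to 97 m³/s over 2 intervals.
K = (Q₂/Q₁)^(1/2) = (97/114)^(1/2) = 0.922.

K ≈ 0.922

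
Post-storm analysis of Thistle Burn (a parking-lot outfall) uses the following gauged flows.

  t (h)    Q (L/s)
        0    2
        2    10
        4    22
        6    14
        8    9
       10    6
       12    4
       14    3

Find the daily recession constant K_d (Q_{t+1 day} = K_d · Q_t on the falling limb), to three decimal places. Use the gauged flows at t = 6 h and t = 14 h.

K_d ≈ 0.010

Between t = 6 h and t = 14 h the flow falls from 14 to 3 L/s over 4×2 h = 8 h.
Per-interval ratio K = (3/14)^(1/4) = 0.6804; K_d = K^(24/2) = 0.010.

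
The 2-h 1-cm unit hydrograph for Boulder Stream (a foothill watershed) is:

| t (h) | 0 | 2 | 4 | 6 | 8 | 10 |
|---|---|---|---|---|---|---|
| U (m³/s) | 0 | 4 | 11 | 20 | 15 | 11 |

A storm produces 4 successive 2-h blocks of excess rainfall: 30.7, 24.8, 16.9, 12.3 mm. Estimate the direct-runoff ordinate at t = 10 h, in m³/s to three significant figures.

By discrete convolution, Q_j = Σ (P_i / 10 mm) · U_{j−i}.
At t = 10 h (j=5): Q = (30.7/10)·11 + (24.8/10)·15 + (16.9/10)·20 + (12.3/10)·11 = 118 m³/s.

Q ≈ 118 m³/s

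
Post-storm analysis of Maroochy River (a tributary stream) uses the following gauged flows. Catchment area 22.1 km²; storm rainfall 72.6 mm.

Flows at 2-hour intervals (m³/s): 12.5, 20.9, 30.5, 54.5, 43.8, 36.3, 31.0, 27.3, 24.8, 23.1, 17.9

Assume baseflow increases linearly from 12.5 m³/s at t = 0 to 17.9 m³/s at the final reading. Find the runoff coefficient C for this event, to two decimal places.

ΣQ_DR = 155.4 m³/s; V = ΣQ_DR·Δt = 1.119 × 10^6 m³.
Runoff depth d = V / A = 50.63 mm.
C = d / P = 50.63 / 72.6 = 0.70.

C ≈ 0.70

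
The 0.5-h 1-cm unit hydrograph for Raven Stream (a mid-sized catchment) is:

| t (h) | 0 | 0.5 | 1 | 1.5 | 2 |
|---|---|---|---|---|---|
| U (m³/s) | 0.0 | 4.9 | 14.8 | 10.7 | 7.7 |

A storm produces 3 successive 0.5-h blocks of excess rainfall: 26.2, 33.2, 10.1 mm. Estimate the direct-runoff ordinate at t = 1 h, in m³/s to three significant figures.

By discrete convolution, Q_j = Σ (P_i / 10 mm) · U_{j−i}.
At t = 1 h (j=2): Q = (26.2/10)·14.8 + (33.2/10)·4.9 + (10.1/10)·0.0 = 55.0 m³/s.

Q ≈ 55.0 m³/s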